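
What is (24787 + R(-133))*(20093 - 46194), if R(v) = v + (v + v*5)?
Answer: -622665456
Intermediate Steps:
R(v) = 7*v (R(v) = v + (v + 5*v) = v + 6*v = 7*v)
(24787 + R(-133))*(20093 - 46194) = (24787 + 7*(-133))*(20093 - 46194) = (24787 - 931)*(-26101) = 23856*(-26101) = -622665456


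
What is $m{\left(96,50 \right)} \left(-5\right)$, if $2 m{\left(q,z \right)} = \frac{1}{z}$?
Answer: $- \frac{1}{20} \approx -0.05$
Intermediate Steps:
$m{\left(q,z \right)} = \frac{1}{2 z}$
$m{\left(96,50 \right)} \left(-5\right) = \frac{1}{2 \cdot 50} \left(-5\right) = \frac{1}{2} \cdot \frac{1}{50} \left(-5\right) = \frac{1}{100} \left(-5\right) = - \frac{1}{20}$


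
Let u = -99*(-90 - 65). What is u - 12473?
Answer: 2872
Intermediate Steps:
u = 15345 (u = -99*(-155) = 15345)
u - 12473 = 15345 - 12473 = 2872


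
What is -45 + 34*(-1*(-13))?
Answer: 397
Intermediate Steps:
-45 + 34*(-1*(-13)) = -45 + 34*13 = -45 + 442 = 397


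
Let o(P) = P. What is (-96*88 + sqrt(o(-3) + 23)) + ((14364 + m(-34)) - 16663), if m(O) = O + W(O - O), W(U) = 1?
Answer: -10780 + 2*sqrt(5) ≈ -10776.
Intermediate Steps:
m(O) = 1 + O (m(O) = O + 1 = 1 + O)
(-96*88 + sqrt(o(-3) + 23)) + ((14364 + m(-34)) - 16663) = (-96*88 + sqrt(-3 + 23)) + ((14364 + (1 - 34)) - 16663) = (-8448 + sqrt(20)) + ((14364 - 33) - 16663) = (-8448 + 2*sqrt(5)) + (14331 - 16663) = (-8448 + 2*sqrt(5)) - 2332 = -10780 + 2*sqrt(5)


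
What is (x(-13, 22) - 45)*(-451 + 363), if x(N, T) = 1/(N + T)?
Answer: 35552/9 ≈ 3950.2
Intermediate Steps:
(x(-13, 22) - 45)*(-451 + 363) = (1/(-13 + 22) - 45)*(-451 + 363) = (1/9 - 45)*(-88) = (⅑ - 45)*(-88) = -404/9*(-88) = 35552/9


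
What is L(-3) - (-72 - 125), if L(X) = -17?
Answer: 180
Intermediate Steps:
L(-3) - (-72 - 125) = -17 - (-72 - 125) = -17 - 1*(-197) = -17 + 197 = 180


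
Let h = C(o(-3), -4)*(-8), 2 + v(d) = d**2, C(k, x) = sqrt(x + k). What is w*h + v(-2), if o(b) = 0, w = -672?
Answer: 2 + 10752*I ≈ 2.0 + 10752.0*I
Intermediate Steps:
C(k, x) = sqrt(k + x)
v(d) = -2 + d**2
h = -16*I (h = sqrt(0 - 4)*(-8) = sqrt(-4)*(-8) = (2*I)*(-8) = -16*I ≈ -16.0*I)
w*h + v(-2) = -(-10752)*I + (-2 + (-2)**2) = 10752*I + (-2 + 4) = 10752*I + 2 = 2 + 10752*I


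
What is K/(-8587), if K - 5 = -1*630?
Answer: 625/8587 ≈ 0.072784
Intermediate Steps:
K = -625 (K = 5 - 1*630 = 5 - 630 = -625)
K/(-8587) = -625/(-8587) = -625*(-1/8587) = 625/8587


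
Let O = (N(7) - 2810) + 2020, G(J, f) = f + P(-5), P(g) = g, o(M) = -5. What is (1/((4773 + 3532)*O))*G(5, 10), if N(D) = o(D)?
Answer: -1/1320495 ≈ -7.5729e-7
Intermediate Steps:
N(D) = -5
G(J, f) = -5 + f (G(J, f) = f - 5 = -5 + f)
O = -795 (O = (-5 - 2810) + 2020 = -2815 + 2020 = -795)
(1/((4773 + 3532)*O))*G(5, 10) = (1/((4773 + 3532)*(-795)))*(-5 + 10) = (-1/795/8305)*5 = ((1/8305)*(-1/795))*5 = -1/6602475*5 = -1/1320495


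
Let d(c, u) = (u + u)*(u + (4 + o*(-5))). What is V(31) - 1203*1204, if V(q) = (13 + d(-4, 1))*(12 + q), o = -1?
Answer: -1446993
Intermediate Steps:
d(c, u) = 2*u*(9 + u) (d(c, u) = (u + u)*(u + (4 - 1*(-5))) = (2*u)*(u + (4 + 5)) = (2*u)*(u + 9) = (2*u)*(9 + u) = 2*u*(9 + u))
V(q) = 396 + 33*q (V(q) = (13 + 2*1*(9 + 1))*(12 + q) = (13 + 2*1*10)*(12 + q) = (13 + 20)*(12 + q) = 33*(12 + q) = 396 + 33*q)
V(31) - 1203*1204 = (396 + 33*31) - 1203*1204 = (396 + 1023) - 1448412 = 1419 - 1448412 = -1446993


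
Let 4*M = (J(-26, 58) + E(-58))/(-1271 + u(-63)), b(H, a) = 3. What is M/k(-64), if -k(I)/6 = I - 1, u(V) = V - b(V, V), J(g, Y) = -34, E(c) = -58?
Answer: 23/521430 ≈ 4.4109e-5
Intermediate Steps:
u(V) = -3 + V (u(V) = V - 1*3 = V - 3 = -3 + V)
k(I) = 6 - 6*I (k(I) = -6*(I - 1) = -6*(-1 + I) = 6 - 6*I)
M = 23/1337 (M = ((-34 - 58)/(-1271 + (-3 - 63)))/4 = (-92/(-1271 - 66))/4 = (-92/(-1337))/4 = (-92*(-1/1337))/4 = (1/4)*(92/1337) = 23/1337 ≈ 0.017203)
M/k(-64) = 23/(1337*(6 - 6*(-64))) = 23/(1337*(6 + 384)) = (23/1337)/390 = (23/1337)*(1/390) = 23/521430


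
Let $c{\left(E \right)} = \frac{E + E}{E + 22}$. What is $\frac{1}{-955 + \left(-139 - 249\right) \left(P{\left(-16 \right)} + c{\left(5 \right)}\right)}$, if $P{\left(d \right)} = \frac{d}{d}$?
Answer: $- \frac{27}{40141} \approx -0.00067263$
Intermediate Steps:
$c{\left(E \right)} = \frac{2 E}{22 + E}$
$P{\left(d \right)} = 1$
$\frac{1}{-955 + \left(-139 - 249\right) \left(P{\left(-16 \right)} + c{\left(5 \right)}\right)} = \frac{1}{-955 + \left(-139 - 249\right) \left(1 + 2 \cdot 5 \frac{1}{22 + 5}\right)} = \frac{1}{-955 - 388 \left(1 + 2 \cdot 5 \cdot \frac{1}{27}\right)} = \frac{1}{-955 - 388 \left(1 + \frac{10}{27}\right)} = \frac{1}{-955 - \frac{14356}{27}} = \frac{1}{- \frac{40141}{27}} = - \frac{27}{40141}$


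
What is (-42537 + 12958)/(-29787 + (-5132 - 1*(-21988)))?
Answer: 29579/12931 ≈ 2.2874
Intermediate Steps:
(-42537 + 12958)/(-29787 + (-5132 - 1*(-21988))) = -29579/(-29787 + (-5132 + 21988)) = -29579/(-29787 + 16856) = -29579/(-12931) = -29579*(-1/12931) = 29579/12931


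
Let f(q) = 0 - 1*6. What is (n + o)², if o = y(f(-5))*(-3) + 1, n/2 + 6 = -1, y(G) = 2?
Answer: 361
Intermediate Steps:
f(q) = -6 (f(q) = 0 - 6 = -6)
n = -14 (n = -12 + 2*(-1) = -12 - 2 = -14)
o = -5 (o = 2*(-3) + 1 = -6 + 1 = -5)
(n + o)² = (-14 - 5)² = (-19)² = 361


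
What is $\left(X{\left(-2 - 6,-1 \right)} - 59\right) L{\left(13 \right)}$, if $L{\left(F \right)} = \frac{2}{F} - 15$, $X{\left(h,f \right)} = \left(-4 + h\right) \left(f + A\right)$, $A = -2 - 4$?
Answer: $- \frac{4825}{13} \approx -371.15$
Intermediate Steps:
$A = -6$
$X{\left(h,f \right)} = \left(-6 + f\right) \left(-4 + h\right)$ ($X{\left(h,f \right)} = \left(-4 + h\right) \left(f - 6\right) = \left(-4 + h\right) \left(-6 + f\right) = \left(-6 + f\right) \left(-4 + h\right)$)
$L{\left(F \right)} = -15 + \frac{2}{F}$ ($L{\left(F \right)} = \frac{2}{F} - 15 = -15 + \frac{2}{F}$)
$\left(X{\left(-2 - 6,-1 \right)} - 59\right) L{\left(13 \right)} = \left(\left(24 - 6 \left(-2 - 6\right) - -4 - \left(-2 - 6\right)\right) - 59\right) \left(-15 + \frac{2}{13}\right) = \left(\left(24 - 6 \left(-2 - 6\right) + 4 - \left(-2 - 6\right)\right) - 59\right) \left(-15 + 2 \cdot \frac{1}{13}\right) = \left(\left(24 - -48 + 4 - -8\right) - 59\right) \left(-15 + \frac{2}{13}\right) = \left(\left(24 + 48 + 4 + 8\right) - 59\right) \left(- \frac{193}{13}\right) = \left(84 - 59\right) \left(- \frac{193}{13}\right) = 25 \left(- \frac{193}{13}\right) = - \frac{4825}{13}$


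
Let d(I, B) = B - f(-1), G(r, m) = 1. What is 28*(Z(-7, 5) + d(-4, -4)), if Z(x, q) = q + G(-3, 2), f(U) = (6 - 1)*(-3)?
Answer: 476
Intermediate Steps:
f(U) = -15 (f(U) = 5*(-3) = -15)
Z(x, q) = 1 + q (Z(x, q) = q + 1 = 1 + q)
d(I, B) = 15 + B (d(I, B) = B - 1*(-15) = B + 15 = 15 + B)
28*(Z(-7, 5) + d(-4, -4)) = 28*((1 + 5) + (15 - 4)) = 28*(6 + 11) = 28*17 = 476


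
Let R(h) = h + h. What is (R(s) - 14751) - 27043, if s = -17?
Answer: -41828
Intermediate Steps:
R(h) = 2*h
(R(s) - 14751) - 27043 = (2*(-17) - 14751) - 27043 = (-34 - 14751) - 27043 = -14785 - 27043 = -41828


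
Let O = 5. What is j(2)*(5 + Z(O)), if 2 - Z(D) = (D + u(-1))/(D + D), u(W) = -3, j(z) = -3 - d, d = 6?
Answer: -306/5 ≈ -61.200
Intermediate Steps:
j(z) = -9 (j(z) = -3 - 1*6 = -3 - 6 = -9)
Z(D) = 2 - (-3 + D)/(2*D) (Z(D) = 2 - (D - 3)/(D + D) = 2 - (-3 + D)/(2*D))
j(2)*(5 + Z(O)) = -9*(5 + (3/2)*(1 + 5)/5) = -9*(5 + (3/2)*(1/5)*6) = -9*(5 + 9/5) = -9*34/5 = -306/5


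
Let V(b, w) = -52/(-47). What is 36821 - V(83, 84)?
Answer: 1730535/47 ≈ 36820.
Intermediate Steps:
V(b, w) = 52/47 (V(b, w) = -52*(-1/47) = 52/47)
36821 - V(83, 84) = 36821 - 1*52/47 = 36821 - 52/47 = 1730535/47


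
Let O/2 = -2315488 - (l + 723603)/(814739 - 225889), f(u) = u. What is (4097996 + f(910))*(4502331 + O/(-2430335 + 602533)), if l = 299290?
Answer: 4965688350580454675944479/269075301925 ≈ 1.8455e+13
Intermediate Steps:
O = -1363476131693/294425 (O = 2*(-2315488 - (299290 + 723603)/(814739 - 225889)) = 2*(-2315488 - 1022893/588850) = 2*(-1363476131693/588850) = -1363476131693/294425 ≈ -4.6310e+6)
(4097996 + f(910))*(4502331 + O/(-2430335 + 602533)) = (4097996 + 910)*(4502331 - 1363476131693/(294425*(-2430335 + 602533))) = 4098906*(4502331 - 1363476131693/294425/(-1827802)) = 4098906*(4502331 - 1363476131693/294425*(-1/1827802)) = 4098906*(4502331 + 1363476131693/538150603850) = 4098906*(2422933509858706043/538150603850) = 4965688350580454675944479/269075301925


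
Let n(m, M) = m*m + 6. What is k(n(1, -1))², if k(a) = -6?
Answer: 36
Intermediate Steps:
n(m, M) = 6 + m² (n(m, M) = m² + 6 = 6 + m²)
k(n(1, -1))² = (-6)² = 36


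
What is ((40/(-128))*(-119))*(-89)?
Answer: -52955/16 ≈ -3309.7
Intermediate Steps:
((40/(-128))*(-119))*(-89) = ((40*(-1/128))*(-119))*(-89) = -5/16*(-119)*(-89) = (595/16)*(-89) = -52955/16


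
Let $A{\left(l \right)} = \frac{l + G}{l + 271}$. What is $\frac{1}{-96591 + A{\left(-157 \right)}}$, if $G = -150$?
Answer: $- \frac{114}{11011681} \approx -1.0353 \cdot 10^{-5}$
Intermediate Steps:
$A{\left(l \right)} = \frac{-150 + l}{271 + l}$ ($A{\left(l \right)} = \frac{l - 150}{l + 271} = \frac{-150 + l}{271 + l}$)
$\frac{1}{-96591 + A{\left(-157 \right)}} = \frac{1}{-96591 + \frac{-150 - 157}{271 - 157}} = \frac{1}{-96591 + \frac{1}{114} \left(-307\right)} = \frac{1}{-96591 - \frac{307}{114}} = \frac{1}{- \frac{11011681}{114}} = - \frac{114}{11011681}$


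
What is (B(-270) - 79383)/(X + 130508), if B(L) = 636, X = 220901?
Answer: -78747/351409 ≈ -0.22409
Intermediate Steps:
(B(-270) - 79383)/(X + 130508) = (636 - 79383)/(220901 + 130508) = -78747/351409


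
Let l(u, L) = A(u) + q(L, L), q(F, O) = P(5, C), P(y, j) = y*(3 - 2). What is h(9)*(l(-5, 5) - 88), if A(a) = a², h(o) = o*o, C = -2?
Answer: -4698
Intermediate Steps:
h(o) = o²
P(y, j) = y (P(y, j) = y*1 = y)
q(F, O) = 5
l(u, L) = 5 + u² (l(u, L) = u² + 5 = 5 + u²)
h(9)*(l(-5, 5) - 88) = 9²*((5 + (-5)²) - 88) = 81*((5 + 25) - 88) = 81*(30 - 88) = 81*(-58) = -4698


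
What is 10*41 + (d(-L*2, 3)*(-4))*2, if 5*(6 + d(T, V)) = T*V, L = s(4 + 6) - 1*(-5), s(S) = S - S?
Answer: 506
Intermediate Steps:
s(S) = 0
L = 5 (L = 0 - 1*(-5) = 0 + 5 = 5)
d(T, V) = -6 + T*V/5 (d(T, V) = -6 + (T*V)/5 = -6 + T*V/5)
10*41 + (d(-L*2, 3)*(-4))*2 = 10*41 + ((-6 + (1/5)*(-1*5*2)*3)*(-4))*2 = 410 + ((-6 + (1/5)*(-5*2)*3)*(-4))*2 = 410 + ((-6 + (1/5)*(-10)*3)*(-4))*2 = 410 + ((-6 - 6)*(-4))*2 = 410 - 12*(-4)*2 = 410 + 48*2 = 410 + 96 = 506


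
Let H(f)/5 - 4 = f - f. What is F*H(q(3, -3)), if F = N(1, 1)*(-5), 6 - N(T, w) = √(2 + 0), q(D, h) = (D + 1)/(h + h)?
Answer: -600 + 100*√2 ≈ -458.58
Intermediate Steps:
q(D, h) = (1 + D)/(2*h) (q(D, h) = (1 + D)/((2*h)) = (1 + D)*(1/(2*h)) = (1 + D)/(2*h))
N(T, w) = 6 - √2 (N(T, w) = 6 - √(2 + 0) = 6 - √2)
H(f) = 20 (H(f) = 20 + 5*(f - f) = 20 + 5*0 = 20 + 0 = 20)
F = -30 + 5*√2 (F = (6 - √2)*(-5) = -30 + 5*√2 ≈ -22.929)
F*H(q(3, -3)) = (-30 + 5*√2)*20 = -600 + 100*√2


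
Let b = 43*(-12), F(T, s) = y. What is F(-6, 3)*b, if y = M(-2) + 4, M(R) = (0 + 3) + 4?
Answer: -5676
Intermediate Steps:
M(R) = 7 (M(R) = 3 + 4 = 7)
y = 11 (y = 7 + 4 = 11)
F(T, s) = 11
b = -516
F(-6, 3)*b = 11*(-516) = -5676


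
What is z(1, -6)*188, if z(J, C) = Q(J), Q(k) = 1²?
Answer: 188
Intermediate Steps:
Q(k) = 1
z(J, C) = 1
z(1, -6)*188 = 1*188 = 188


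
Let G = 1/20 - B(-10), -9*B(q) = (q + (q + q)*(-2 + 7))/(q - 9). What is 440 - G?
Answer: 1502429/3420 ≈ 439.31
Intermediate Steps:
B(q) = -11*q/(9*(-9 + q)) (B(q) = -(q + (q + q)*(-2 + 7))/(9*(q - 9)) = -(q + (2*q)*5)/(9*(-9 + q)) = -(q + 10*q)/(9*(-9 + q)) = -11*q/(9*(-9 + q)))
G = 2371/3420 (G = 1/20 - (-11)*(-10)/(-81 + 9*(-10)) = 1/20 - (-11)*(-10)/(-81 - 90) = 1/20 - (-11)*(-10)/(-171) = 1/20 - (-11)*(-10)*(-1)/171 = 1/20 - 1*(-110/171) = 1/20 + 110/171 = 2371/3420 ≈ 0.69327)
440 - G = 440 - 1*2371/3420 = 440 - 2371/3420 = 1502429/3420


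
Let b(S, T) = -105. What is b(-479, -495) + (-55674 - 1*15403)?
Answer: -71182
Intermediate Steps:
b(-479, -495) + (-55674 - 1*15403) = -105 + (-55674 - 1*15403) = -105 + (-55674 - 15403) = -105 - 71077 = -71182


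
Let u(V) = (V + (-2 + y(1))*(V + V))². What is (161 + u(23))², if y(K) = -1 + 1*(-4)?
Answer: 8021351844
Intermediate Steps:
y(K) = -5 (y(K) = -1 - 4 = -5)
u(V) = 169*V² (u(V) = (V + (-2 - 5)*(V + V))² = (V - 14*V)² = (-13*V)² = 169*V²)
(161 + u(23))² = (161 + 169*23²)² = (161 + 169*529)² = (161 + 89401)² = 89562² = 8021351844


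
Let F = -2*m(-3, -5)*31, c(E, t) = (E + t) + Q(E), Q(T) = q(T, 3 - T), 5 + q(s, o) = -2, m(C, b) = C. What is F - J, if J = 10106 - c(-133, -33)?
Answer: -10093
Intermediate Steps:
q(s, o) = -7 (q(s, o) = -5 - 2 = -7)
Q(T) = -7
c(E, t) = -7 + E + t (c(E, t) = (E + t) - 7 = -7 + E + t)
F = 186 (F = -2*(-3)*31 = 6*31 = 186)
J = 10279 (J = 10106 - (-7 - 133 - 33) = 10106 - 1*(-173) = 10106 + 173 = 10279)
F - J = 186 - 1*10279 = 186 - 10279 = -10093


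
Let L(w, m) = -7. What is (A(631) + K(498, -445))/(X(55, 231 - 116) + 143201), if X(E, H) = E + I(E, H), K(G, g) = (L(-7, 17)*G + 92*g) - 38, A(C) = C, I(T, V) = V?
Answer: -43833/143371 ≈ -0.30573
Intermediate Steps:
K(G, g) = -38 - 7*G + 92*g (K(G, g) = (-7*G + 92*g) - 38 = -38 - 7*G + 92*g)
X(E, H) = E + H
(A(631) + K(498, -445))/(X(55, 231 - 116) + 143201) = (631 + (-38 - 7*498 + 92*(-445)))/((55 + (231 - 116)) + 143201) = (631 + (-38 - 3486 - 40940))/((55 + 115) + 143201) = (631 - 44464)/(170 + 143201) = -43833/143371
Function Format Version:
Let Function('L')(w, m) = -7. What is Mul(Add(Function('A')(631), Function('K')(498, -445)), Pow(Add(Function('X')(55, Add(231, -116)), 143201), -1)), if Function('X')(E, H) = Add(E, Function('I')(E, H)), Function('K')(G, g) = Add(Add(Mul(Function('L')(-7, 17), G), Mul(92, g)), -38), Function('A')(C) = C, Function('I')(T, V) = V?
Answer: Rational(-43833, 143371) ≈ -0.30573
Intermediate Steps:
Function('K')(G, g) = Add(-38, Mul(-7, G), Mul(92, g)) (Function('K')(G, g) = Add(Add(Mul(-7, G), Mul(92, g)), -38) = Add(-38, Mul(-7, G), Mul(92, g)))
Function('X')(E, H) = Add(E, H)
Mul(Add(Function('A')(631), Function('K')(498, -445)), Pow(Add(Function('X')(55, Add(231, -116)), 143201), -1)) = Mul(Add(631, Add(-38, Mul(-7, 498), Mul(92, -445))), Pow(Add(Add(55, Add(231, -116)), 143201), -1)) = Mul(Add(631, Add(-38, -3486, -40940)), Pow(Add(Add(55, 115), 143201), -1)) = Mul(Add(631, -44464), Pow(Add(170, 143201), -1)) = Mul(-43833, Pow(143371, -1)) = Mul(-43833, Rational(1, 143371)) = Rational(-43833, 143371)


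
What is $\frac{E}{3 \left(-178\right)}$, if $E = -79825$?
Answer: $\frac{79825}{534} \approx 149.49$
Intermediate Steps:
$\frac{E}{3 \left(-178\right)} = - \frac{79825}{3 \left(-178\right)} = - \frac{79825}{-534} = \left(-79825\right) \left(- \frac{1}{534}\right) = \frac{79825}{534}$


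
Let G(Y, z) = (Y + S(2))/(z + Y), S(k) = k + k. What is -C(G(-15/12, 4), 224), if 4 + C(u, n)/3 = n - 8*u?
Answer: -636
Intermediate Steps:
S(k) = 2*k
G(Y, z) = (4 + Y)/(Y + z) (G(Y, z) = (Y + 2*2)/(z + Y) = (Y + 4)/(Y + z) = (4 + Y)/(Y + z))
C(u, n) = -12 - 24*u + 3*n (C(u, n) = -12 + 3*(n - 8*u) = -12 + (-24*u + 3*n) = -12 - 24*u + 3*n)
-C(G(-15/12, 4), 224) = -(-12 - 24*(4 - 15/12)/(-15/12 + 4) + 3*224) = -(-12 - 24*(4 - 15*1/12)/(-15*1/12 + 4) + 672) = -(-12 - 24*(4 - 5/4)/(-5/4 + 4) + 672) = -(-12 - 24*11/(11/4*4) + 672) = -(-12 - 96*11/(11*4) + 672) = -(-12 - 24*1 + 672) = -(-12 - 24 + 672) = -1*636 = -636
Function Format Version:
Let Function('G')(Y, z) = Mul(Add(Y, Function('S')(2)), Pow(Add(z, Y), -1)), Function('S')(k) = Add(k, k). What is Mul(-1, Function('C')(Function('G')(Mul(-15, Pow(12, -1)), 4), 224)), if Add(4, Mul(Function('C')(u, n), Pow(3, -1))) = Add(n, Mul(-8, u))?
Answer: -636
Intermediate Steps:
Function('S')(k) = Mul(2, k)
Function('G')(Y, z) = Mul(Pow(Add(Y, z), -1), Add(4, Y)) (Function('G')(Y, z) = Mul(Add(Y, Mul(2, 2)), Pow(Add(z, Y), -1)) = Mul(Add(Y, 4), Pow(Add(Y, z), -1)) = Mul(Add(4, Y), Pow(Add(Y, z), -1)) = Mul(Pow(Add(Y, z), -1), Add(4, Y)))
Function('C')(u, n) = Add(-12, Mul(-24, u), Mul(3, n)) (Function('C')(u, n) = Add(-12, Mul(3, Add(n, Mul(-8, u)))) = Add(-12, Add(Mul(-24, u), Mul(3, n))) = Add(-12, Mul(-24, u), Mul(3, n)))
Mul(-1, Function('C')(Function('G')(Mul(-15, Pow(12, -1)), 4), 224)) = Mul(-1, Add(-12, Mul(-24, Mul(Pow(Add(Mul(-15, Pow(12, -1)), 4), -1), Add(4, Mul(-15, Pow(12, -1))))), Mul(3, 224))) = Mul(-1, Add(-12, Mul(-24, Mul(Pow(Add(Mul(-15, Rational(1, 12)), 4), -1), Add(4, Mul(-15, Rational(1, 12))))), 672)) = Mul(-1, Add(-12, Mul(-24, Mul(Pow(Add(Rational(-5, 4), 4), -1), Add(4, Rational(-5, 4)))), 672)) = Mul(-1, Add(-12, Mul(-24, Mul(Pow(Rational(11, 4), -1), Rational(11, 4))), 672)) = Mul(-1, Add(-12, Mul(-24, Mul(Rational(4, 11), Rational(11, 4))), 672)) = Mul(-1, Add(-12, Mul(-24, 1), 672)) = Mul(-1, Add(-12, -24, 672)) = Mul(-1, 636) = -636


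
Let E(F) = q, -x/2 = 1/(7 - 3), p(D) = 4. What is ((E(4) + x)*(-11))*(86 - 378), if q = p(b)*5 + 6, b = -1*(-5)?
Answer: 81906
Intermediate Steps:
b = 5
x = -½ (x = -2/(7 - 3) = -2/4 = -2*¼ = -½ ≈ -0.50000)
q = 26 (q = 4*5 + 6 = 20 + 6 = 26)
E(F) = 26
((E(4) + x)*(-11))*(86 - 378) = ((26 - ½)*(-11))*(86 - 378) = ((51/2)*(-11))*(-292) = -561/2*(-292) = 81906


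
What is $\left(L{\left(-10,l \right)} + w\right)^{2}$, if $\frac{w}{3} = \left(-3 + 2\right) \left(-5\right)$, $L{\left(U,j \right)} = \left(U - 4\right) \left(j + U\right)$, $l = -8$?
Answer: $71289$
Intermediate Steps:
$L{\left(U,j \right)} = \left(-4 + U\right) \left(U + j\right)$
$w = 15$ ($w = 3 \left(-3 + 2\right) \left(-5\right) = 3 \left(\left(-1\right) \left(-5\right)\right) = 3 \cdot 5 = 15$)
$\left(L{\left(-10,l \right)} + w\right)^{2} = \left(\left(\left(-10\right)^{2} - -40 - -32 - -80\right) + 15\right)^{2} = \left(\left(100 + 40 + 32 + 80\right) + 15\right)^{2} = \left(252 + 15\right)^{2} = 267^{2} = 71289$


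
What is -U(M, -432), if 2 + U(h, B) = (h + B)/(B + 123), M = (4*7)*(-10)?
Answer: -94/309 ≈ -0.30421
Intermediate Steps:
M = -280 (M = 28*(-10) = -280)
U(h, B) = -2 + (B + h)/(123 + B) (U(h, B) = -2 + (h + B)/(B + 123) = -2 + (B + h)/(123 + B))
-U(M, -432) = -(-246 - 280 - 1*(-432))/(123 - 432) = -(-246 - 280 + 432)/(-309) = -(-1)*(-94)/309 = -1*94/309 = -94/309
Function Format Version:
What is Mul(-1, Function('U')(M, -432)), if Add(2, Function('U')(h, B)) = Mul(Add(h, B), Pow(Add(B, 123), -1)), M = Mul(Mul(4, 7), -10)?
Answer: Rational(-94, 309) ≈ -0.30421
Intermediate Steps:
M = -280 (M = Mul(28, -10) = -280)
Function('U')(h, B) = Add(-2, Mul(Pow(Add(123, B), -1), Add(B, h))) (Function('U')(h, B) = Add(-2, Mul(Add(h, B), Pow(Add(B, 123), -1))) = Add(-2, Mul(Add(B, h), Pow(Add(123, B), -1))) = Add(-2, Mul(Pow(Add(123, B), -1), Add(B, h))))
Mul(-1, Function('U')(M, -432)) = Mul(-1, Mul(Pow(Add(123, -432), -1), Add(-246, -280, Mul(-1, -432)))) = Mul(-1, Mul(Pow(-309, -1), Add(-246, -280, 432))) = Mul(-1, Mul(Rational(-1, 309), -94)) = Mul(-1, Rational(94, 309)) = Rational(-94, 309)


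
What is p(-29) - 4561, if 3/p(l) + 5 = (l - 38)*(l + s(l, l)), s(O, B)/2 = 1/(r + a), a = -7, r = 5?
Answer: -9144802/2005 ≈ -4561.0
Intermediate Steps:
s(O, B) = -1 (s(O, B) = 2/(5 - 7) = 2/(-2) = 2*(-1/2) = -1)
p(l) = 3/(-5 + (-1 + l)*(-38 + l)) (p(l) = 3/(-5 + (l - 38)*(l - 1)) = 3/(-5 + (-38 + l)*(-1 + l)) = 3/(-5 + (-1 + l)*(-38 + l)))
p(-29) - 4561 = 3/(33 + (-29)**2 - 39*(-29)) - 4561 = 3/(33 + 841 + 1131) - 4561 = 3/2005 - 4561 = -9144802/2005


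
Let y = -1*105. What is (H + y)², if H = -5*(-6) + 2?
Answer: 5329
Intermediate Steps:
H = 32 (H = 30 + 2 = 32)
y = -105
(H + y)² = (32 - 105)² = (-73)² = 5329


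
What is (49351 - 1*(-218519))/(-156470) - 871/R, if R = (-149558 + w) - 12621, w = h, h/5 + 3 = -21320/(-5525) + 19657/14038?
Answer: -1033422558998903/605549446312705 ≈ -1.7066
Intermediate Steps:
h = 2695619/238646 (h = -15 + 5*(-21320/(-5525) + 19657/14038) = -15 + 5*(-21320*(-1/5525) + 19657*(1/14038)) = -15 + 5*(328/85 + 19657/14038) = -15 + 5*(6275309/1193230) = -15 + 6275309/238646 = 2695619/238646 ≈ 11.295)
w = 2695619/238646 ≈ 11.295
R = -38700674015/238646 (R = (-149558 + 2695619/238646) - 12621 = -35688722849/238646 - 12621 = -38700674015/238646 ≈ -1.6217e+5)
(49351 - 1*(-218519))/(-156470) - 871/R = (49351 - 1*(-218519))/(-156470) - 871/(-38700674015/238646) = (49351 + 218519)*(-1/156470) - 871*(-238646/38700674015) = 267870*(-1/156470) + 207860666/38700674015 = -26787/15647 + 207860666/38700674015 = -1033422558998903/605549446312705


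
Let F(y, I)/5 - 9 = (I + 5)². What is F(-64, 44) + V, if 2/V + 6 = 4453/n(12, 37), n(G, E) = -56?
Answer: 57707338/4789 ≈ 12050.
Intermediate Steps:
F(y, I) = 45 + 5*(5 + I)² (F(y, I) = 45 + 5*(I + 5)² = 45 + 5*(5 + I)²)
V = -112/4789 (V = 2/(-6 + 4453/(-56)) = 2/(-6 + 4453*(-1/56)) = 2/(-6 - 4453/56) = 2/(-4789/56) = 2*(-56/4789) = -112/4789 ≈ -0.023387)
F(-64, 44) + V = (45 + 5*(5 + 44)²) - 112/4789 = (45 + 5*49²) - 112/4789 = (45 + 5*2401) - 112/4789 = (45 + 12005) - 112/4789 = 12050 - 112/4789 = 57707338/4789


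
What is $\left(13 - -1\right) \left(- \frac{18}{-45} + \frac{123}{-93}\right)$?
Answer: $- \frac{2002}{155} \approx -12.916$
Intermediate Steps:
$\left(13 - -1\right) \left(- \frac{18}{-45} + \frac{123}{-93}\right) = \left(13 + 1\right) \left(\left(-18\right) \left(- \frac{1}{45}\right) + 123 \left(- \frac{1}{93}\right)\right) = 14 \left(\frac{2}{5} - \frac{41}{31}\right) = 14 \left(- \frac{143}{155}\right) = - \frac{2002}{155}$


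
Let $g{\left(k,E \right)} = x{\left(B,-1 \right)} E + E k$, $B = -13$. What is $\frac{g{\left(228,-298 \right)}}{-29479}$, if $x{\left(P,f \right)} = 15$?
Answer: $\frac{72414}{29479} \approx 2.4565$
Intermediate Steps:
$g{\left(k,E \right)} = 15 E + E k$
$\frac{g{\left(228,-298 \right)}}{-29479} = \frac{\left(-298\right) \left(15 + 228\right)}{-29479} = \left(-298\right) 243 \left(- \frac{1}{29479}\right) = \left(-72414\right) \left(- \frac{1}{29479}\right) = \frac{72414}{29479}$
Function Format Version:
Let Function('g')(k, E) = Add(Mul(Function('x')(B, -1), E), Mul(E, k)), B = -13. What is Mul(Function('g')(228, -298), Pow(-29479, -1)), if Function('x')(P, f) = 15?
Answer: Rational(72414, 29479) ≈ 2.4565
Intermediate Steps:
Function('g')(k, E) = Add(Mul(15, E), Mul(E, k))
Mul(Function('g')(228, -298), Pow(-29479, -1)) = Mul(Mul(-298, Add(15, 228)), Pow(-29479, -1)) = Mul(Mul(-298, 243), Rational(-1, 29479)) = Mul(-72414, Rational(-1, 29479)) = Rational(72414, 29479)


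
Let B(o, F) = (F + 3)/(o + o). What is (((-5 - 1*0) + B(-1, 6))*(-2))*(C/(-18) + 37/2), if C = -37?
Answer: 3515/9 ≈ 390.56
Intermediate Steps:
B(o, F) = (3 + F)/(2*o) (B(o, F) = (3 + F)/((2*o)) = (3 + F)*(1/(2*o)) = (3 + F)/(2*o))
(((-5 - 1*0) + B(-1, 6))*(-2))*(C/(-18) + 37/2) = (((-5 - 1*0) + (1/2)*(3 + 6)/(-1))*(-2))*(-37/(-18) + 37/2) = (((-5 + 0) + (1/2)*(-1)*9)*(-2))*(-37*(-1/18) + 37*(1/2)) = ((-5 - 9/2)*(-2))*(37/18 + 37/2) = -19/2*(-2)*(185/9) = 19*(185/9) = 3515/9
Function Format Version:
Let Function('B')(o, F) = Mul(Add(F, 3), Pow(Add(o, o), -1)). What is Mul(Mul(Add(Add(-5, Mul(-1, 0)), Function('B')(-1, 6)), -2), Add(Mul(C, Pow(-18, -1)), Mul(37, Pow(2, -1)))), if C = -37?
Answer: Rational(3515, 9) ≈ 390.56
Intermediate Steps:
Function('B')(o, F) = Mul(Rational(1, 2), Pow(o, -1), Add(3, F)) (Function('B')(o, F) = Mul(Add(3, F), Pow(Mul(2, o), -1)) = Mul(Add(3, F), Mul(Rational(1, 2), Pow(o, -1))) = Mul(Rational(1, 2), Pow(o, -1), Add(3, F)))
Mul(Mul(Add(Add(-5, Mul(-1, 0)), Function('B')(-1, 6)), -2), Add(Mul(C, Pow(-18, -1)), Mul(37, Pow(2, -1)))) = Mul(Mul(Add(Add(-5, Mul(-1, 0)), Mul(Rational(1, 2), Pow(-1, -1), Add(3, 6))), -2), Add(Mul(-37, Pow(-18, -1)), Mul(37, Pow(2, -1)))) = Mul(Mul(Add(Add(-5, 0), Mul(Rational(1, 2), -1, 9)), -2), Add(Mul(-37, Rational(-1, 18)), Mul(37, Rational(1, 2)))) = Mul(Mul(Add(-5, Rational(-9, 2)), -2), Add(Rational(37, 18), Rational(37, 2))) = Mul(Mul(Rational(-19, 2), -2), Rational(185, 9)) = Mul(19, Rational(185, 9)) = Rational(3515, 9)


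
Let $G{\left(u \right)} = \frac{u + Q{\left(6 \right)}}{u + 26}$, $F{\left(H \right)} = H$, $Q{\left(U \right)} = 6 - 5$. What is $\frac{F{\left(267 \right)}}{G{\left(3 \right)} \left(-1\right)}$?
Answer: $- \frac{7743}{4} \approx -1935.8$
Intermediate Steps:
$Q{\left(U \right)} = 1$
$G{\left(u \right)} = \frac{1 + u}{26 + u}$ ($G{\left(u \right)} = \frac{u + 1}{u + 26} = \frac{1 + u}{26 + u}$)
$\frac{F{\left(267 \right)}}{G{\left(3 \right)} \left(-1\right)} = \frac{267}{\frac{1 + 3}{26 + 3} \left(-1\right)} = \frac{267}{\frac{1}{29} \cdot 4 \left(-1\right)} = \frac{267}{\frac{4}{29} \left(-1\right)} = \frac{267}{- \frac{4}{29}} = 267 \left(- \frac{29}{4}\right) = - \frac{7743}{4}$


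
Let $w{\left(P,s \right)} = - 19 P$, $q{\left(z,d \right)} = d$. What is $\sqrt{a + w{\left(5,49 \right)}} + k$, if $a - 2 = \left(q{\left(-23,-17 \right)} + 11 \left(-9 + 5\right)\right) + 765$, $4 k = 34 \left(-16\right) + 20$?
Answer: $-131 + \sqrt{611} \approx -106.28$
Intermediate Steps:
$k = -131$ ($k = \frac{34 \left(-16\right) + 20}{4} = \frac{-544 + 20}{4} = \frac{1}{4} \left(-524\right) = -131$)
$a = 706$ ($a = 2 + \left(\left(-17 + 11 \left(-9 + 5\right)\right) + 765\right) = 2 + \left(\left(-17 + 11 \left(-4\right)\right) + 765\right) = 2 + \left(\left(-17 - 44\right) + 765\right) = 2 + \left(-61 + 765\right) = 2 + 704 = 706$)
$\sqrt{a + w{\left(5,49 \right)}} + k = \sqrt{706 - 95} - 131 = \sqrt{611} - 131 = -131 + \sqrt{611}$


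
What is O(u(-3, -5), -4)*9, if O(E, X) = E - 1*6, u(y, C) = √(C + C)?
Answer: -54 + 9*I*√10 ≈ -54.0 + 28.461*I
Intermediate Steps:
u(y, C) = √2*√C (u(y, C) = √(2*C) = √2*√C)
O(E, X) = -6 + E (O(E, X) = E - 6 = -6 + E)
O(u(-3, -5), -4)*9 = (-6 + √2*√(-5))*9 = (-6 + √2*(I*√5))*9 = (-6 + I*√10)*9 = -54 + 9*I*√10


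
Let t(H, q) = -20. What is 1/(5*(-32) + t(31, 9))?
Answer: -1/180 ≈ -0.0055556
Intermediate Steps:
1/(5*(-32) + t(31, 9)) = 1/(5*(-32) - 20) = 1/(-160 - 20) = 1/(-180) = -1/180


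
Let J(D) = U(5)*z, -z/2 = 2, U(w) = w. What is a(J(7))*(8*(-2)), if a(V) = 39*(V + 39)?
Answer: -11856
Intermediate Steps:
z = -4 (z = -2*2 = -4)
J(D) = -20 (J(D) = 5*(-4) = -20)
a(V) = 1521 + 39*V (a(V) = 39*(39 + V) = 1521 + 39*V)
a(J(7))*(8*(-2)) = (1521 + 39*(-20))*(8*(-2)) = (1521 - 780)*(-16) = 741*(-16) = -11856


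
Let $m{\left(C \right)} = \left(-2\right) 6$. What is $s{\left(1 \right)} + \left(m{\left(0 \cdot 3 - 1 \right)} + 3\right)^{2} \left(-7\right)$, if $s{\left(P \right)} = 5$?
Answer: $-562$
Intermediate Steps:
$m{\left(C \right)} = -12$
$s{\left(1 \right)} + \left(m{\left(0 \cdot 3 - 1 \right)} + 3\right)^{2} \left(-7\right) = 5 + \left(-12 + 3\right)^{2} \left(-7\right) = 5 + \left(-9\right)^{2} \left(-7\right) = 5 + 81 \left(-7\right) = 5 - 567 = -562$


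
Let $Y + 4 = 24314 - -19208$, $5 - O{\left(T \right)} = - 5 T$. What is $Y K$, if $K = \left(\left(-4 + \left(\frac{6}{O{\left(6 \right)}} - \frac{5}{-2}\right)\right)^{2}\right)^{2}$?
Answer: $\frac{1627686368559}{12005000} \approx 1.3558 \cdot 10^{5}$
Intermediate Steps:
$O{\left(T \right)} = 5 + 5 T$ ($O{\left(T \right)} = 5 - - 5 T = 5 + 5 T$)
$Y = 43518$ ($Y = -4 + \left(24314 - -19208\right) = -4 + \left(24314 + 19208\right) = -4 + 43522 = 43518$)
$K = \frac{74805201}{24010000}$ ($K = \left(\left(-4 + \left(\frac{6}{5 + 5 \cdot 6} - \frac{5}{-2}\right)\right)^{2}\right)^{2} = \left(\left(-4 + \left(\frac{6}{5 + 30} - - \frac{5}{2}\right)\right)^{2}\right)^{2} = \left(\left(-4 + \left(\frac{6}{35} + \frac{5}{2}\right)\right)^{2}\right)^{2} = \left(\left(-4 + \frac{187}{70}\right)^{2}\right)^{2} = \left(\left(- \frac{93}{70}\right)^{2}\right)^{2} = \left(\frac{8649}{4900}\right)^{2} = \frac{74805201}{24010000} \approx 3.1156$)
$Y K = 43518 \cdot \frac{74805201}{24010000} = \frac{1627686368559}{12005000}$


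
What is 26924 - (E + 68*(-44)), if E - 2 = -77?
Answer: 29991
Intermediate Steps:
E = -75 (E = 2 - 77 = -75)
26924 - (E + 68*(-44)) = 26924 - (-75 + 68*(-44)) = 26924 - (-75 - 2992) = 26924 - 1*(-3067) = 26924 + 3067 = 29991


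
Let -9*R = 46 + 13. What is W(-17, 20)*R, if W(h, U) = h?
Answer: 1003/9 ≈ 111.44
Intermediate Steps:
R = -59/9 (R = -(46 + 13)/9 = -⅑*59 = -59/9 ≈ -6.5556)
W(-17, 20)*R = -17*(-59/9) = 1003/9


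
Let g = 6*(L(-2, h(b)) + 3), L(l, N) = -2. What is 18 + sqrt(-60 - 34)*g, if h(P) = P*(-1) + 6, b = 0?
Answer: 18 + 6*I*sqrt(94) ≈ 18.0 + 58.172*I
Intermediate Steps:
h(P) = 6 - P (h(P) = -P + 6 = 6 - P)
g = 6 (g = 6*(-2 + 3) = 6*1 = 6)
18 + sqrt(-60 - 34)*g = 18 + sqrt(-60 - 34)*6 = 18 + sqrt(-94)*6 = 18 + (I*sqrt(94))*6 = 18 + 6*I*sqrt(94)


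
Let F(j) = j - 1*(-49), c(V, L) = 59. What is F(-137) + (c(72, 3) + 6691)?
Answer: 6662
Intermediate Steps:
F(j) = 49 + j (F(j) = j + 49 = 49 + j)
F(-137) + (c(72, 3) + 6691) = (49 - 137) + (59 + 6691) = -88 + 6750 = 6662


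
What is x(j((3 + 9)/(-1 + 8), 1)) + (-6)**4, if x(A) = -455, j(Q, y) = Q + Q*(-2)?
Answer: 841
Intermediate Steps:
j(Q, y) = -Q (j(Q, y) = Q - 2*Q = -Q)
x(j((3 + 9)/(-1 + 8), 1)) + (-6)**4 = -455 + (-6)**4 = -455 + 1296 = 841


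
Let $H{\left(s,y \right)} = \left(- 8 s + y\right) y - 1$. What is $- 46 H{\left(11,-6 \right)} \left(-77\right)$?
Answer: $1994146$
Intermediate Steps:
$H{\left(s,y \right)} = -1 + y \left(y - 8 s\right)$ ($H{\left(s,y \right)} = \left(y - 8 s\right) y - 1 = y \left(y - 8 s\right) - 1 = -1 + y \left(y - 8 s\right)$)
$- 46 H{\left(11,-6 \right)} \left(-77\right) = - 46 \left(-1 + \left(-6\right)^{2} - 88 \left(-6\right)\right) \left(-77\right) = - 46 \left(-1 + 36 + 528\right) \left(-77\right) = \left(-46\right) 563 \left(-77\right) = \left(-25898\right) \left(-77\right) = 1994146$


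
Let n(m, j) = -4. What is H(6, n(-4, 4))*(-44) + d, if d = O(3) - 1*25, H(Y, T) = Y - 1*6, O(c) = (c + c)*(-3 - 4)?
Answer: -67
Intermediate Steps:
O(c) = -14*c (O(c) = (2*c)*(-7) = -14*c)
H(Y, T) = -6 + Y (H(Y, T) = Y - 6 = -6 + Y)
d = -67 (d = -14*3 - 1*25 = -42 - 25 = -67)
H(6, n(-4, 4))*(-44) + d = (-6 + 6)*(-44) - 67 = 0*(-44) - 67 = 0 - 67 = -67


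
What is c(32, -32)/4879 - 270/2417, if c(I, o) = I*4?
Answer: -1007954/11792543 ≈ -0.085474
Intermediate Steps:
c(I, o) = 4*I
c(32, -32)/4879 - 270/2417 = (4*32)/4879 - 270/2417 = 128*(1/4879) - 270*1/2417 = 128/4879 - 270/2417 = -1007954/11792543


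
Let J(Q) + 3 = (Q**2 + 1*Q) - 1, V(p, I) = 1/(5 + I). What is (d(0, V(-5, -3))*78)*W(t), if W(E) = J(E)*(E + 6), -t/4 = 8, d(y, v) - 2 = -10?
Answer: 16029312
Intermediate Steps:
d(y, v) = -8 (d(y, v) = 2 - 10 = -8)
t = -32 (t = -4*8 = -32)
J(Q) = -4 + Q + Q**2 (J(Q) = -3 + ((Q**2 + 1*Q) - 1) = -3 + ((Q**2 + Q) - 1) = -3 + ((Q + Q**2) - 1) = -3 + (-1 + Q + Q**2) = -4 + Q + Q**2)
W(E) = (6 + E)*(-4 + E + E**2) (W(E) = (-4 + E + E**2)*(E + 6) = (-4 + E + E**2)*(6 + E) = (6 + E)*(-4 + E + E**2))
(d(0, V(-5, -3))*78)*W(t) = (-8*78)*((6 - 32)*(-4 - 32 + (-32)**2)) = -(-16224)*(-4 - 32 + 1024) = -(-16224)*988 = -624*(-25688) = 16029312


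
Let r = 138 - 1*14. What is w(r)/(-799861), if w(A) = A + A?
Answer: -248/799861 ≈ -0.00031005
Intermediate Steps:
r = 124 (r = 138 - 14 = 124)
w(A) = 2*A
w(r)/(-799861) = (2*124)/(-799861) = 248*(-1/799861) = -248/799861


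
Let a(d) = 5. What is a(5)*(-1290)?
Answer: -6450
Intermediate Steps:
a(5)*(-1290) = 5*(-1290) = -6450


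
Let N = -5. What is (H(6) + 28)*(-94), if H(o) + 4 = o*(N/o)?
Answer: -1786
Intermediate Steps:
H(o) = -9 (H(o) = -4 + o*(-5/o) = -4 - 5 = -9)
(H(6) + 28)*(-94) = (-9 + 28)*(-94) = 19*(-94) = -1786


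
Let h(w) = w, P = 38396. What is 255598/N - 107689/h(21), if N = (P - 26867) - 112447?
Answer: -5436563030/1059639 ≈ -5130.6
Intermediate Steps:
N = -100918 (N = (38396 - 26867) - 112447 = 11529 - 112447 = -100918)
255598/N - 107689/h(21) = 255598/(-100918) - 107689/21 = 255598*(-1/100918) - 107689*1/21 = -127799/50459 - 107689/21 = -5436563030/1059639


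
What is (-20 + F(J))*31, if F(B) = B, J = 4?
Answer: -496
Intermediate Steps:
(-20 + F(J))*31 = (-20 + 4)*31 = -16*31 = -496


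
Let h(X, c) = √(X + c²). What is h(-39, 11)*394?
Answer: 394*√82 ≈ 3567.8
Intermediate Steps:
h(-39, 11)*394 = √(-39 + 11²)*394 = √(-39 + 121)*394 = √82*394 = 394*√82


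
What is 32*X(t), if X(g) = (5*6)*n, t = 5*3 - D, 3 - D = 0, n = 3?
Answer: 2880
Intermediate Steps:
D = 3 (D = 3 - 1*0 = 3 + 0 = 3)
t = 12 (t = 5*3 - 1*3 = 15 - 3 = 12)
X(g) = 90 (X(g) = (5*6)*3 = 30*3 = 90)
32*X(t) = 32*90 = 2880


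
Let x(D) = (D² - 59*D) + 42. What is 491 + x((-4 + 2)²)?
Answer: 313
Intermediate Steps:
x(D) = 42 + D² - 59*D
491 + x((-4 + 2)²) = 491 + (42 + ((-4 + 2)²)² - 59*(-4 + 2)²) = 491 + (42 + ((-2)²)² - 59*(-2)²) = 491 + (42 + 4² - 59*4) = 491 + (42 + 16 - 236) = 491 - 178 = 313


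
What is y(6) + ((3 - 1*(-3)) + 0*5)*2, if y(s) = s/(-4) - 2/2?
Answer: 19/2 ≈ 9.5000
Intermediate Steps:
y(s) = -1 - s/4 (y(s) = s*(-¼) - 2*½ = -s/4 - 1 = -1 - s/4)
y(6) + ((3 - 1*(-3)) + 0*5)*2 = (-1 - ¼*6) + ((3 - 1*(-3)) + 0*5)*2 = (-1 - 3/2) + ((3 + 3) + 0)*2 = -5/2 + (6 + 0)*2 = -5/2 + 6*2 = -5/2 + 12 = 19/2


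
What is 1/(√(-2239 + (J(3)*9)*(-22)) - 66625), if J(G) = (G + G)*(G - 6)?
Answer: -2665/177555572 - √53/887777860 ≈ -1.5018e-5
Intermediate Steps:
J(G) = 2*G*(-6 + G) (J(G) = (2*G)*(-6 + G) = 2*G*(-6 + G))
1/(√(-2239 + (J(3)*9)*(-22)) - 66625) = 1/(√(-2239 + ((2*3*(-6 + 3))*9)*(-22)) - 66625) = 1/(√(-2239 + ((2*3*(-3))*9)*(-22)) - 66625) = 1/(√(-2239 - 18*9*(-22)) - 66625) = 1/(√(-2239 - 162*(-22)) - 66625) = 1/(√(-2239 + 3564) - 66625) = 1/(√1325 - 66625) = 1/(5*√53 - 66625) = 1/(-66625 + 5*√53)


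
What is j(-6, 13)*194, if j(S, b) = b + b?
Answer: 5044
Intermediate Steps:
j(S, b) = 2*b
j(-6, 13)*194 = (2*13)*194 = 26*194 = 5044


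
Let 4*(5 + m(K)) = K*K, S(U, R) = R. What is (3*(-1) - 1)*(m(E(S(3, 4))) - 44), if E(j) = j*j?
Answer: -60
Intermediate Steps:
E(j) = j**2
m(K) = -5 + K**2/4 (m(K) = -5 + (K*K)/4 = -5 + K**2/4)
(3*(-1) - 1)*(m(E(S(3, 4))) - 44) = (3*(-1) - 1)*((-5 + (4**2)**2/4) - 44) = (-3 - 1)*((-5 + (1/4)*16**2) - 44) = -4*((-5 + (1/4)*256) - 44) = -4*((-5 + 64) - 44) = -4*(59 - 44) = -4*15 = -60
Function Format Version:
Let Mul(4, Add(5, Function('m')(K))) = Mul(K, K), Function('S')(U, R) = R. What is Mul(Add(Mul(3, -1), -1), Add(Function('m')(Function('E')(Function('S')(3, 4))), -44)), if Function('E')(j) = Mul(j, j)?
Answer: -60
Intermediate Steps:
Function('E')(j) = Pow(j, 2)
Function('m')(K) = Add(-5, Mul(Rational(1, 4), Pow(K, 2))) (Function('m')(K) = Add(-5, Mul(Rational(1, 4), Mul(K, K))) = Add(-5, Mul(Rational(1, 4), Pow(K, 2))))
Mul(Add(Mul(3, -1), -1), Add(Function('m')(Function('E')(Function('S')(3, 4))), -44)) = Mul(Add(Mul(3, -1), -1), Add(Add(-5, Mul(Rational(1, 4), Pow(Pow(4, 2), 2))), -44)) = Mul(Add(-3, -1), Add(Add(-5, Mul(Rational(1, 4), Pow(16, 2))), -44)) = Mul(-4, Add(Add(-5, Mul(Rational(1, 4), 256)), -44)) = Mul(-4, Add(Add(-5, 64), -44)) = Mul(-4, Add(59, -44)) = Mul(-4, 15) = -60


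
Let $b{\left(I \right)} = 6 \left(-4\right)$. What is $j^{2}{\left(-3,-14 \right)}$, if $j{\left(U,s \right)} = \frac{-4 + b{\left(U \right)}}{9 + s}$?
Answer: $\frac{784}{25} \approx 31.36$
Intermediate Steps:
$b{\left(I \right)} = -24$
$j{\left(U,s \right)} = - \frac{28}{9 + s}$ ($j{\left(U,s \right)} = \frac{-4 - 24}{9 + s} = - \frac{28}{9 + s}$)
$j^{2}{\left(-3,-14 \right)} = \left(- \frac{28}{9 - 14}\right)^{2} = \left(- \frac{28}{-5}\right)^{2} = \left(\left(-28\right) \left(- \frac{1}{5}\right)\right)^{2} = \left(\frac{28}{5}\right)^{2} = \frac{784}{25}$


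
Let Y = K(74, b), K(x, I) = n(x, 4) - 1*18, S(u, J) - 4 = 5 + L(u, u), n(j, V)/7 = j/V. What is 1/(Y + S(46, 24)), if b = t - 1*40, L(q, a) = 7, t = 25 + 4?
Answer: 2/255 ≈ 0.0078431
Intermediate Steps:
t = 29
n(j, V) = 7*j/V (n(j, V) = 7*(j/V) = 7*j/V)
b = -11 (b = 29 - 1*40 = 29 - 40 = -11)
S(u, J) = 16 (S(u, J) = 4 + (5 + 7) = 4 + 12 = 16)
K(x, I) = -18 + 7*x/4 (K(x, I) = 7*x/4 - 1*18 = 7*x*(¼) - 18 = 7*x/4 - 18 = -18 + 7*x/4)
Y = 223/2 (Y = -18 + (7/4)*74 = -18 + 259/2 = 223/2 ≈ 111.50)
1/(Y + S(46, 24)) = 1/(223/2 + 16) = 1/(255/2) = 2/255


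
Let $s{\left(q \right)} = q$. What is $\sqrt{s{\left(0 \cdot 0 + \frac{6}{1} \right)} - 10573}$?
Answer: $i \sqrt{10567} \approx 102.8 i$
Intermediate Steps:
$\sqrt{s{\left(0 \cdot 0 + \frac{6}{1} \right)} - 10573} = \sqrt{\left(0 \cdot 0 + \frac{6}{1}\right) - 10573} = \sqrt{\left(0 + 6 \cdot 1\right) - 10573} = \sqrt{\left(0 + 6\right) - 10573} = \sqrt{6 - 10573} = \sqrt{-10567} = i \sqrt{10567}$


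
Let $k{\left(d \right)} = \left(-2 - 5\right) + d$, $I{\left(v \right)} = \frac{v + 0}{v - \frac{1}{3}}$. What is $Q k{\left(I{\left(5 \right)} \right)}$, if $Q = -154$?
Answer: $913$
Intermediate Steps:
$I{\left(v \right)} = \frac{v}{- \frac{1}{3} + v}$ ($I{\left(v \right)} = \frac{v}{v - \frac{1}{3}} = \frac{v}{- \frac{1}{3} + v}$)
$k{\left(d \right)} = -7 + d$
$Q k{\left(I{\left(5 \right)} \right)} = - 154 \left(-7 + 3 \cdot 5 \frac{1}{-1 + 3 \cdot 5}\right) = - 154 \left(-7 + 3 \cdot 5 \frac{1}{-1 + 15}\right) = - 154 \left(-7 + 3 \cdot 5 \cdot \frac{1}{14}\right) = - 154 \left(-7 + \frac{15}{14}\right) = \left(-154\right) \left(- \frac{83}{14}\right) = 913$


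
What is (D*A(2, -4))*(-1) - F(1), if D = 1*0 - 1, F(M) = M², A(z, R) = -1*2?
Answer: -3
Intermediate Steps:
A(z, R) = -2
D = -1 (D = 0 - 1 = -1)
(D*A(2, -4))*(-1) - F(1) = -1*(-2)*(-1) - 1*1² = 2*(-1) - 1*1 = -2 - 1 = -3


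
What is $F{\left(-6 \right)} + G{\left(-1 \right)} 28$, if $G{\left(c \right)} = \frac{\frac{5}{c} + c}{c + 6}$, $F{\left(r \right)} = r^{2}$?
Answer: $\frac{12}{5} \approx 2.4$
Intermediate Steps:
$G{\left(c \right)} = \frac{c + \frac{5}{c}}{6 + c}$
$F{\left(-6 \right)} + G{\left(-1 \right)} 28 = \left(-6\right)^{2} + \frac{5 + \left(-1\right)^{2}}{\left(-1\right) \left(6 - 1\right)} 28 = 36 + - \frac{5 + 1}{5} \cdot 28 = 36 + \left(-1\right) \frac{1}{5} \cdot 6 \cdot 28 = 36 - \frac{168}{5} = \frac{12}{5}$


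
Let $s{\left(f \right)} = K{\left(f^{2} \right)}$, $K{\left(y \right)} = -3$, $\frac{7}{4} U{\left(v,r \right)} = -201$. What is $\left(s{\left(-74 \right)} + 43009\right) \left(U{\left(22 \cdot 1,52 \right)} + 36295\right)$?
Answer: $\frac{10891742566}{7} \approx 1.556 \cdot 10^{9}$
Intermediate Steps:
$U{\left(v,r \right)} = - \frac{804}{7}$ ($U{\left(v,r \right)} = \frac{4}{7} \left(-201\right) = - \frac{804}{7}$)
$s{\left(f \right)} = -3$
$\left(s{\left(-74 \right)} + 43009\right) \left(U{\left(22 \cdot 1,52 \right)} + 36295\right) = \left(-3 + 43009\right) \left(- \frac{804}{7} + 36295\right) = 43006 \cdot \frac{253261}{7} = \frac{10891742566}{7}$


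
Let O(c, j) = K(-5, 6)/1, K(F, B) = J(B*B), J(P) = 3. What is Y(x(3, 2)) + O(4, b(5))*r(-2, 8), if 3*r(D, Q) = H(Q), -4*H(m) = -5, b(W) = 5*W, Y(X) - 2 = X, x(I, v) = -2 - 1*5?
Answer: -15/4 ≈ -3.7500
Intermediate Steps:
x(I, v) = -7 (x(I, v) = -2 - 5 = -7)
Y(X) = 2 + X
K(F, B) = 3
H(m) = 5/4 (H(m) = -¼*(-5) = 5/4)
O(c, j) = 3 (O(c, j) = 3/1 = 3*1 = 3)
r(D, Q) = 5/12 (r(D, Q) = (⅓)*(5/4) = 5/12)
Y(x(3, 2)) + O(4, b(5))*r(-2, 8) = (2 - 7) + 3*(5/12) = -5 + 5/4 = -15/4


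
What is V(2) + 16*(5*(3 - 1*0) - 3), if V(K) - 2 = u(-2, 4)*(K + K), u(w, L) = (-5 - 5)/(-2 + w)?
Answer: 204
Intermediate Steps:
u(w, L) = -10/(-2 + w)
V(K) = 2 + 5*K (V(K) = 2 + (-10/(-2 - 2))*(K + K) = 2 + (-10/(-4))*(2*K) = 2 + (-10*(-¼))*(2*K) = 2 + 5*(2*K)/2 = 2 + 5*K)
V(2) + 16*(5*(3 - 1*0) - 3) = (2 + 5*2) + 16*(5*(3 - 1*0) - 3) = (2 + 10) + 16*(5*(3 + 0) - 3) = 12 + 16*(5*3 - 3) = 12 + 16*(15 - 3) = 12 + 16*12 = 12 + 192 = 204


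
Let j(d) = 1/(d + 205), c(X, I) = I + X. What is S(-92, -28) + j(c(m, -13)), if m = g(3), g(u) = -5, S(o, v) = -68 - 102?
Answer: -31789/187 ≈ -169.99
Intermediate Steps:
S(o, v) = -170
m = -5
j(d) = 1/(205 + d)
S(-92, -28) + j(c(m, -13)) = -170 + 1/(205 + (-13 - 5)) = -170 + 1/(205 - 18) = -170 + 1/187 = -31789/187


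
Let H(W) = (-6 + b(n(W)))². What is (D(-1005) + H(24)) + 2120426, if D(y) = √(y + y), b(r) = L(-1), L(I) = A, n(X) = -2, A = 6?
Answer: 2120426 + I*√2010 ≈ 2.1204e+6 + 44.833*I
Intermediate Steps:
L(I) = 6
b(r) = 6
D(y) = √2*√y (D(y) = √(2*y) = √2*√y)
H(W) = 0 (H(W) = (-6 + 6)² = 0² = 0)
(D(-1005) + H(24)) + 2120426 = (√2*√(-1005) + 0) + 2120426 = (√2*(I*√1005) + 0) + 2120426 = (I*√2010 + 0) + 2120426 = I*√2010 + 2120426 = 2120426 + I*√2010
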